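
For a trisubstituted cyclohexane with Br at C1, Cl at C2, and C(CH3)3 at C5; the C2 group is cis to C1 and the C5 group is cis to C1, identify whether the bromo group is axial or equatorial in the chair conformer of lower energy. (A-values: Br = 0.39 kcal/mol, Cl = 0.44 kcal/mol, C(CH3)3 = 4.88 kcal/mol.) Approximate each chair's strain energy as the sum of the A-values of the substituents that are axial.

Chair I (bromo axial, chloro equatorial, tert-butyl axial): E = 5.27 kcal/mol.
Chair II (bromo equatorial, chloro axial, tert-butyl equatorial): E = 0.44 kcal/mol.
Chair II is the more stable (lower-energy) conformer, and in that chair the bromo group is equatorial.

equatorial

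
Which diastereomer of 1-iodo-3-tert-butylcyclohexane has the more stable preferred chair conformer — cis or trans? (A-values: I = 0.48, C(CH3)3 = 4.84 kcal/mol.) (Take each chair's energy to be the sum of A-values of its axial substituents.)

cis

At 1,3 positions (parity same): cis → (e,e or a,a); trans → (a,e or e,a).
Best chair for cis: E = 0.00 kcal/mol; best chair for trans: E = 0.48 kcal/mol.
The cis isomer is lower by 0.48 kcal/mol.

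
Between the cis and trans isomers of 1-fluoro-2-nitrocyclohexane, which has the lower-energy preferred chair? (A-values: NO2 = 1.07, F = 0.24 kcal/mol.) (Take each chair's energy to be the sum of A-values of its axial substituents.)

trans

At 1,2 positions (parity opposite): cis → (a,e or e,a); trans → (e,e or a,a).
Best chair for cis: E = 0.24 kcal/mol; best chair for trans: E = 0.00 kcal/mol.
The trans isomer is lower by 0.24 kcal/mol.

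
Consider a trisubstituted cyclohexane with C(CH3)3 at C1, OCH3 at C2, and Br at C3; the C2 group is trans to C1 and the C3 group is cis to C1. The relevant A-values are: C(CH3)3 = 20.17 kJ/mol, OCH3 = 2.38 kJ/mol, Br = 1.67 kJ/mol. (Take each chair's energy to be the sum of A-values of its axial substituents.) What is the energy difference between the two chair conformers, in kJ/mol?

24.22 kJ/mol

Chair I (tert-butyl axial, methoxy axial, bromo axial): E = 24.22 kJ/mol.
Chair II (tert-butyl equatorial, methoxy equatorial, bromo equatorial): E = 0.00 kJ/mol.
ΔE = 24.22 − 0.00 = 24.22 kJ/mol; chair II is more stable.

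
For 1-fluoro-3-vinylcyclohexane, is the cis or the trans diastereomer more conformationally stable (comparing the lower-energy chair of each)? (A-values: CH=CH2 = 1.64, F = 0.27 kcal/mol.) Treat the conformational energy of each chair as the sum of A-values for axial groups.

At 1,3 positions (parity same): cis → (e,e or a,a); trans → (a,e or e,a).
Best chair for cis: E = 0.00 kcal/mol; best chair for trans: E = 0.27 kcal/mol.
The cis isomer is lower by 0.27 kcal/mol.

cis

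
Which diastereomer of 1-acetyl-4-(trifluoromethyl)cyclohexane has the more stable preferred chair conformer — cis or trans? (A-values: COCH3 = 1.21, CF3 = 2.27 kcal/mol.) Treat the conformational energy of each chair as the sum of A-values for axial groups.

At 1,4 positions (parity opposite): cis → (a,e or e,a); trans → (e,e or a,a).
Best chair for cis: E = 1.21 kcal/mol; best chair for trans: E = 0.00 kcal/mol.
The trans isomer is lower by 1.21 kcal/mol.

trans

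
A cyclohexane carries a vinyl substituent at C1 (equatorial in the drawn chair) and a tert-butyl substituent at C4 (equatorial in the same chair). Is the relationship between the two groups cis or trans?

C1 and C4 have opposite parity, so their axial bonds point in opposite directions.
With opposite-parity carbons, two substituents on the same face are one axial and one equatorial; opposite faces give both axial or both equatorial.
Here the groups are equatorial/equatorial → opposite face → trans.

trans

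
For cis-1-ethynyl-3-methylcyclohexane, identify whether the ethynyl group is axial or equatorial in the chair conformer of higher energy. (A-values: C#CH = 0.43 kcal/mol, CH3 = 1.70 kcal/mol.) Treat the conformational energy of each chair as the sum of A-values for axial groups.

axial

C1 and C3 have the same parity, so for the cis isomer the two substituents are e,e in one chair and a,a in the other.
Chair I (ethynyl axial, methyl axial): E = 2.13 kcal/mol.
Chair II (ethynyl equatorial, methyl equatorial): E = 0.00 kcal/mol.
Chair I is the less stable (higher-energy) conformer, and in that chair the ethynyl group is axial.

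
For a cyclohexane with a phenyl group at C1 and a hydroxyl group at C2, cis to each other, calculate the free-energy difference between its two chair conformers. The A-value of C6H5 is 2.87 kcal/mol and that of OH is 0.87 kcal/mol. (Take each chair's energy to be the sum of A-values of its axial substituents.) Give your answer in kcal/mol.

2.00 kcal/mol

C1 and C2 have opposite parity, so for the cis isomer the two substituents are one axial and one equatorial in each chair.
Chair I (phenyl axial, hydroxyl equatorial): E = 2.87 kcal/mol.
Chair II (phenyl equatorial, hydroxyl axial): E = 0.87 kcal/mol.
ΔE = 2.87 − 0.87 = 2.00 kcal/mol; chair II is more stable.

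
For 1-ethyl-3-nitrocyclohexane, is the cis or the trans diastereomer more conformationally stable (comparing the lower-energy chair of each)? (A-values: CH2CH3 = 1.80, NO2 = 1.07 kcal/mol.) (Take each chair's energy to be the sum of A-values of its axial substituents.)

cis

At 1,3 positions (parity same): cis → (e,e or a,a); trans → (a,e or e,a).
Best chair for cis: E = 0.00 kcal/mol; best chair for trans: E = 1.07 kcal/mol.
The cis isomer is lower by 1.07 kcal/mol.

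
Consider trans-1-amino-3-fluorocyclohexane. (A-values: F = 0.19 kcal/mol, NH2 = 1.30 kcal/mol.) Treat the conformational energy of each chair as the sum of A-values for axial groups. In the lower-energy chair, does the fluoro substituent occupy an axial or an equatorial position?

axial

C1 and C3 have the same parity, so for the trans isomer the two substituents are one axial and one equatorial in each chair.
Chair I (fluoro axial, amino equatorial): E = 0.19 kcal/mol.
Chair II (fluoro equatorial, amino axial): E = 1.30 kcal/mol.
Chair I is the more stable (lower-energy) conformer, and in that chair the fluoro group is axial.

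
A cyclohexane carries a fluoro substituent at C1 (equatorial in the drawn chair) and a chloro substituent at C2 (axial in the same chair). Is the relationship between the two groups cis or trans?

cis

C1 and C2 have opposite parity, so their axial bonds point in opposite directions.
With opposite-parity carbons, two substituents on the same face are one axial and one equatorial; opposite faces give both axial or both equatorial.
Here the groups are equatorial/axial → same face → cis.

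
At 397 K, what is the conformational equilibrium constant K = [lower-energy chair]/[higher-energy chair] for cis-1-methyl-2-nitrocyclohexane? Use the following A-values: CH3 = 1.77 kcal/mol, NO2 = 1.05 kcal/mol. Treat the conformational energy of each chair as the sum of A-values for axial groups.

K ≈ 2.49

C1 and C2 have opposite parity, so for the cis isomer the two substituents are one axial and one equatorial in each chair.
Chair I (methyl axial, nitro equatorial): E = 1.77 kcal/mol; chair II (methyl equatorial, nitro axial): E = 1.05 kcal/mol.
ΔG = 0.72 kcal/mol between the two chairs.
K = exp(ΔG/RT) with R = 1.987×10⁻³ kcal mol⁻¹ K⁻¹ and T = 397 K gives K ≈ 2.49.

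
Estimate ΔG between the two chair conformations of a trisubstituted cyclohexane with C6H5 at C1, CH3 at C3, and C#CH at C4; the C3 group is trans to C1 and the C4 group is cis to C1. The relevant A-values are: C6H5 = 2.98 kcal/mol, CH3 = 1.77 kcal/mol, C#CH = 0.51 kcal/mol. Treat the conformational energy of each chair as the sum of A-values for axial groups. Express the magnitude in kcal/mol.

Chair I (phenyl axial, methyl equatorial, ethynyl equatorial): E = 2.98 kcal/mol.
Chair II (phenyl equatorial, methyl axial, ethynyl axial): E = 2.28 kcal/mol.
ΔE = 2.98 − 2.28 = 0.70 kcal/mol; chair II is more stable.

0.70 kcal/mol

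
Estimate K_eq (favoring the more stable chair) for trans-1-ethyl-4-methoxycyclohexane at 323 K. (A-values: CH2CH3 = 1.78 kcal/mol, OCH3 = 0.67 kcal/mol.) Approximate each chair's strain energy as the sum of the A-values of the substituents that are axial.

C1 and C4 have opposite parity, so for the trans isomer the two substituents are e,e in one chair and a,a in the other.
Chair I (ethyl axial, methoxy axial): E = 2.45 kcal/mol; chair II (ethyl equatorial, methoxy equatorial): E = 0.00 kcal/mol.
ΔG = 2.45 kcal/mol between the two chairs.
K = exp(ΔG/RT) with R = 1.987×10⁻³ kcal mol⁻¹ K⁻¹ and T = 323 K gives K ≈ 45.5.

K ≈ 45.5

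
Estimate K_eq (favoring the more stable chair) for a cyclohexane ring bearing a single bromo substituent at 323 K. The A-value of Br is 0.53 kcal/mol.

K ≈ 2.28

One chair has the bromo group axial (E = 0.53 kcal/mol) and the other has it equatorial (E = 0).
ΔG = 0.53 kcal/mol between the two chairs.
K = exp(ΔG/RT) with R = 1.987×10⁻³ kcal mol⁻¹ K⁻¹ and T = 323 K gives K ≈ 2.28.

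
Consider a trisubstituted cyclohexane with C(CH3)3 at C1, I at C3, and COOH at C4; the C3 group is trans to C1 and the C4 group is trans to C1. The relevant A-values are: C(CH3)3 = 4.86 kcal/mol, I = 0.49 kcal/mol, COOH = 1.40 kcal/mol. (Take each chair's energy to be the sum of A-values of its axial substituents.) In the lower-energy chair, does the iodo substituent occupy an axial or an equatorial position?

axial

Chair I (tert-butyl axial, iodo equatorial, carboxyl axial): E = 6.26 kcal/mol.
Chair II (tert-butyl equatorial, iodo axial, carboxyl equatorial): E = 0.49 kcal/mol.
Chair II is the more stable (lower-energy) conformer, and in that chair the iodo group is axial.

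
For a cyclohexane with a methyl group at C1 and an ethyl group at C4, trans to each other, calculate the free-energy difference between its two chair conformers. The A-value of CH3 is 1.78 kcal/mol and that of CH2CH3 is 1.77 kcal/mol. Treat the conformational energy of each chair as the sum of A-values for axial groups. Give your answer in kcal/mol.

3.55 kcal/mol

C1 and C4 have opposite parity, so for the trans isomer the two substituents are e,e in one chair and a,a in the other.
Chair I (methyl axial, ethyl axial): E = 3.55 kcal/mol.
Chair II (methyl equatorial, ethyl equatorial): E = 0.00 kcal/mol.
ΔE = 3.55 − 0.00 = 3.55 kcal/mol; chair II is more stable.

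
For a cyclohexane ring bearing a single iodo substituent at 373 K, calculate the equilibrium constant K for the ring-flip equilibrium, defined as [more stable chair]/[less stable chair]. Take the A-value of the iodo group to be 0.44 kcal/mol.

One chair has the iodo group axial (E = 0.44 kcal/mol) and the other has it equatorial (E = 0).
ΔG = 0.44 kcal/mol between the two chairs.
K = exp(ΔG/RT) with R = 1.987×10⁻³ kcal mol⁻¹ K⁻¹ and T = 373 K gives K ≈ 1.81.

K ≈ 1.81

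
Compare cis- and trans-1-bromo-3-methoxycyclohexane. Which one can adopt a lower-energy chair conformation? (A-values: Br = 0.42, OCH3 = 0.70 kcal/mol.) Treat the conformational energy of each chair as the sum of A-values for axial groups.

At 1,3 positions (parity same): cis → (e,e or a,a); trans → (a,e or e,a).
Best chair for cis: E = 0.00 kcal/mol; best chair for trans: E = 0.42 kcal/mol.
The cis isomer is lower by 0.42 kcal/mol.

cis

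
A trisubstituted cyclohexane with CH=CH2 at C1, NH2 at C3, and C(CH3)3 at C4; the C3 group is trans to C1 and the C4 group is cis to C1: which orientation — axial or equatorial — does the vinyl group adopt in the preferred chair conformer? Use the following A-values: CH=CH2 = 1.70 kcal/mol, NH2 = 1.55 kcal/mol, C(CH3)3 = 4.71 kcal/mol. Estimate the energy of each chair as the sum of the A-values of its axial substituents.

Chair I (vinyl axial, amino equatorial, tert-butyl equatorial): E = 1.70 kcal/mol.
Chair II (vinyl equatorial, amino axial, tert-butyl axial): E = 6.26 kcal/mol.
Chair I is the more stable (lower-energy) conformer, and in that chair the vinyl group is axial.

axial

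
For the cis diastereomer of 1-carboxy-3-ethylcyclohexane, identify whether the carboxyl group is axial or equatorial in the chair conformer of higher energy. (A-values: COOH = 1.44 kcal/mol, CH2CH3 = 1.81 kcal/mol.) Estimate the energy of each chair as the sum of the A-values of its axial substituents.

axial

C1 and C3 have the same parity, so for the cis isomer the two substituents are e,e in one chair and a,a in the other.
Chair I (carboxyl axial, ethyl axial): E = 3.25 kcal/mol.
Chair II (carboxyl equatorial, ethyl equatorial): E = 0.00 kcal/mol.
Chair I is the less stable (higher-energy) conformer, and in that chair the carboxyl group is axial.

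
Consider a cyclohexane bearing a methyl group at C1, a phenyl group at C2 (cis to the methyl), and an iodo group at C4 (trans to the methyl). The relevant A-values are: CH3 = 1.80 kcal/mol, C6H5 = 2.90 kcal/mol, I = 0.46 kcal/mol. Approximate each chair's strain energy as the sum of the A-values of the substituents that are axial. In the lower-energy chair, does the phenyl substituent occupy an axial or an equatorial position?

equatorial

Chair I (methyl axial, phenyl equatorial, iodo axial): E = 2.26 kcal/mol.
Chair II (methyl equatorial, phenyl axial, iodo equatorial): E = 2.90 kcal/mol.
Chair I is the more stable (lower-energy) conformer, and in that chair the phenyl group is equatorial.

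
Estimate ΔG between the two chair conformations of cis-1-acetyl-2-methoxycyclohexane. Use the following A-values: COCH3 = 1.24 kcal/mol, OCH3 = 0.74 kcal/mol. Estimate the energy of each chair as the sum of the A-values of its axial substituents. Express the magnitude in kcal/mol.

C1 and C2 have opposite parity, so for the cis isomer the two substituents are one axial and one equatorial in each chair.
Chair I (acetyl axial, methoxy equatorial): E = 1.24 kcal/mol.
Chair II (acetyl equatorial, methoxy axial): E = 0.74 kcal/mol.
ΔE = 1.24 − 0.74 = 0.50 kcal/mol; chair II is more stable.

0.50 kcal/mol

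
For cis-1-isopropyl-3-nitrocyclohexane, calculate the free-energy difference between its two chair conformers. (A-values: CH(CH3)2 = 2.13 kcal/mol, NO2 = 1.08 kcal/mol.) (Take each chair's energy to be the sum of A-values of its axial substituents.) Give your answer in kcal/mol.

C1 and C3 have the same parity, so for the cis isomer the two substituents are e,e in one chair and a,a in the other.
Chair I (isopropyl axial, nitro axial): E = 3.21 kcal/mol.
Chair II (isopropyl equatorial, nitro equatorial): E = 0.00 kcal/mol.
ΔE = 3.21 − 0.00 = 3.21 kcal/mol; chair II is more stable.

3.21 kcal/mol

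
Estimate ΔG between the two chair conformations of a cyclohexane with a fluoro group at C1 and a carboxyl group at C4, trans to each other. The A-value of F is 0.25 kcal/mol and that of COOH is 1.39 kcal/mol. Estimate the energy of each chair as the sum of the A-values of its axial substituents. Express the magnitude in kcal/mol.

1.64 kcal/mol

C1 and C4 have opposite parity, so for the trans isomer the two substituents are e,e in one chair and a,a in the other.
Chair I (fluoro axial, carboxyl axial): E = 1.64 kcal/mol.
Chair II (fluoro equatorial, carboxyl equatorial): E = 0.00 kcal/mol.
ΔE = 1.64 − 0.00 = 1.64 kcal/mol; chair II is more stable.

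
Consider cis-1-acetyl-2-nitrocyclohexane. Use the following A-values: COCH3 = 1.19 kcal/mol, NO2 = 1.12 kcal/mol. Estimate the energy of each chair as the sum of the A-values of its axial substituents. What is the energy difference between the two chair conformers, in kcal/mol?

C1 and C2 have opposite parity, so for the cis isomer the two substituents are one axial and one equatorial in each chair.
Chair I (acetyl axial, nitro equatorial): E = 1.19 kcal/mol.
Chair II (acetyl equatorial, nitro axial): E = 1.12 kcal/mol.
ΔE = 1.19 − 1.12 = 0.07 kcal/mol; chair II is more stable.

0.07 kcal/mol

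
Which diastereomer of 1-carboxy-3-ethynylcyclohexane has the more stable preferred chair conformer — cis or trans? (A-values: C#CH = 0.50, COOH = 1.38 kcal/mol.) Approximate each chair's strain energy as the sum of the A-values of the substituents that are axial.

At 1,3 positions (parity same): cis → (e,e or a,a); trans → (a,e or e,a).
Best chair for cis: E = 0.00 kcal/mol; best chair for trans: E = 0.50 kcal/mol.
The cis isomer is lower by 0.50 kcal/mol.

cis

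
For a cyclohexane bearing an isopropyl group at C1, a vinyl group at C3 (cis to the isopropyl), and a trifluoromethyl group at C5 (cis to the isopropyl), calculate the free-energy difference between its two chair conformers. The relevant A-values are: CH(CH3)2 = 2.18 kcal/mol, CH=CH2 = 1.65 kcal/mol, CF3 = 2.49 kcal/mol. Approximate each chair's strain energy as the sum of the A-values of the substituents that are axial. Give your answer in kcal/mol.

Chair I (isopropyl axial, vinyl axial, trifluoromethyl axial): E = 6.32 kcal/mol.
Chair II (isopropyl equatorial, vinyl equatorial, trifluoromethyl equatorial): E = 0.00 kcal/mol.
ΔE = 6.32 − 0.00 = 6.32 kcal/mol; chair II is more stable.

6.32 kcal/mol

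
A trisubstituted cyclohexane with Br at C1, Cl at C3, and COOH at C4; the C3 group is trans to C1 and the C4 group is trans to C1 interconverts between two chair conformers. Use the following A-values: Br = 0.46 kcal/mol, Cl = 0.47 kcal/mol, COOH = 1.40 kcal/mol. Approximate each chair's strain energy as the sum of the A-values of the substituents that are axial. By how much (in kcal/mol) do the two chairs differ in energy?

1.39 kcal/mol

Chair I (bromo axial, chloro equatorial, carboxyl axial): E = 1.86 kcal/mol.
Chair II (bromo equatorial, chloro axial, carboxyl equatorial): E = 0.47 kcal/mol.
ΔE = 1.86 − 0.47 = 1.39 kcal/mol; chair II is more stable.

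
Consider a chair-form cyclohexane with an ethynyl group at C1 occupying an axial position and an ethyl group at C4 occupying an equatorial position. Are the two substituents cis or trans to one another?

cis

C1 and C4 have opposite parity, so their axial bonds point in opposite directions.
With opposite-parity carbons, two substituents on the same face are one axial and one equatorial; opposite faces give both axial or both equatorial.
Here the groups are axial/equatorial → same face → cis.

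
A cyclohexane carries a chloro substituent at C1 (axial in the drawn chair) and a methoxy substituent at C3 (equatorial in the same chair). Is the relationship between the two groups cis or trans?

trans

C1 and C3 have the same parity, so their axial bonds point in the same direction.
With same-parity carbons, two substituents on the same face are both axial or both equatorial; opposite faces give one of each.
Here the groups are axial/equatorial → opposite face → trans.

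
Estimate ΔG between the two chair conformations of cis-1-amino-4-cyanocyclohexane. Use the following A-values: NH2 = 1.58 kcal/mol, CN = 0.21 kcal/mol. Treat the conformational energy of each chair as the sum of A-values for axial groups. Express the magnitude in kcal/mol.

1.37 kcal/mol

C1 and C4 have opposite parity, so for the cis isomer the two substituents are one axial and one equatorial in each chair.
Chair I (amino axial, cyano equatorial): E = 1.58 kcal/mol.
Chair II (amino equatorial, cyano axial): E = 0.21 kcal/mol.
ΔE = 1.58 − 0.21 = 1.37 kcal/mol; chair II is more stable.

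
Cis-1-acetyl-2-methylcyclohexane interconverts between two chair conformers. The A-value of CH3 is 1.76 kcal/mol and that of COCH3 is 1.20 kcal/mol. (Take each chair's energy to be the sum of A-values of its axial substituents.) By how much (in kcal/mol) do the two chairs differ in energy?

0.56 kcal/mol

C1 and C2 have opposite parity, so for the cis isomer the two substituents are one axial and one equatorial in each chair.
Chair I (methyl axial, acetyl equatorial): E = 1.76 kcal/mol.
Chair II (methyl equatorial, acetyl axial): E = 1.20 kcal/mol.
ΔE = 1.76 − 1.20 = 0.56 kcal/mol; chair II is more stable.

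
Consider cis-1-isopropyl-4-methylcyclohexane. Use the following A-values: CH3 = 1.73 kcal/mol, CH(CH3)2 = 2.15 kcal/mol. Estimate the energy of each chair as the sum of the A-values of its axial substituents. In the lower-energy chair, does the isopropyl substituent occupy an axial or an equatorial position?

equatorial

C1 and C4 have opposite parity, so for the cis isomer the two substituents are one axial and one equatorial in each chair.
Chair I (methyl axial, isopropyl equatorial): E = 1.73 kcal/mol.
Chair II (methyl equatorial, isopropyl axial): E = 2.15 kcal/mol.
Chair I is the more stable (lower-energy) conformer, and in that chair the isopropyl group is equatorial.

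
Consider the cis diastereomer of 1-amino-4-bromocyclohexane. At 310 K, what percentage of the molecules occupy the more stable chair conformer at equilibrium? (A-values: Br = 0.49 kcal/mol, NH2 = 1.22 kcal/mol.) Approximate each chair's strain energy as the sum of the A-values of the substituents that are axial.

76.6%

C1 and C4 have opposite parity, so for the cis isomer the two substituents are one axial and one equatorial in each chair.
Chair I (bromo axial, amino equatorial): E = 0.49 kcal/mol; chair II (bromo equatorial, amino axial): E = 1.22 kcal/mol.
ΔG = 0.73 kcal/mol between the two chairs.
K = exp(ΔG/RT) with R = 1.987×10⁻³ kcal mol⁻¹ K⁻¹ and T = 310 K gives K ≈ 3.27.
Fraction in the lower-energy chair = K/(K+1) = 76.6%.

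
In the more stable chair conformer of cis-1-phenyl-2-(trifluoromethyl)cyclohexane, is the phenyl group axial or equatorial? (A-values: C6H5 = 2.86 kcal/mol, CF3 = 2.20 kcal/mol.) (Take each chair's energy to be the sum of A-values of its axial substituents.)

equatorial

C1 and C2 have opposite parity, so for the cis isomer the two substituents are one axial and one equatorial in each chair.
Chair I (phenyl axial, trifluoromethyl equatorial): E = 2.86 kcal/mol.
Chair II (phenyl equatorial, trifluoromethyl axial): E = 2.20 kcal/mol.
Chair II is the more stable (lower-energy) conformer, and in that chair the phenyl group is equatorial.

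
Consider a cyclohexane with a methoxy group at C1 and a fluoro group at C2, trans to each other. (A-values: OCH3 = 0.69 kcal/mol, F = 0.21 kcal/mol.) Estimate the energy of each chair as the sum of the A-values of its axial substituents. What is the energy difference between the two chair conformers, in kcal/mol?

C1 and C2 have opposite parity, so for the trans isomer the two substituents are e,e in one chair and a,a in the other.
Chair I (methoxy axial, fluoro axial): E = 0.90 kcal/mol.
Chair II (methoxy equatorial, fluoro equatorial): E = 0.00 kcal/mol.
ΔE = 0.90 − 0.00 = 0.90 kcal/mol; chair II is more stable.

0.90 kcal/mol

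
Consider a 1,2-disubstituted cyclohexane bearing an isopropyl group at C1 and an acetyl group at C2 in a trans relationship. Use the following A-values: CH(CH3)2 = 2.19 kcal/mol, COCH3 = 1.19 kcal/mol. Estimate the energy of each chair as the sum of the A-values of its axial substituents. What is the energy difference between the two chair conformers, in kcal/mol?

3.38 kcal/mol

C1 and C2 have opposite parity, so for the trans isomer the two substituents are e,e in one chair and a,a in the other.
Chair I (isopropyl axial, acetyl axial): E = 3.38 kcal/mol.
Chair II (isopropyl equatorial, acetyl equatorial): E = 0.00 kcal/mol.
ΔE = 3.38 − 0.00 = 3.38 kcal/mol; chair II is more stable.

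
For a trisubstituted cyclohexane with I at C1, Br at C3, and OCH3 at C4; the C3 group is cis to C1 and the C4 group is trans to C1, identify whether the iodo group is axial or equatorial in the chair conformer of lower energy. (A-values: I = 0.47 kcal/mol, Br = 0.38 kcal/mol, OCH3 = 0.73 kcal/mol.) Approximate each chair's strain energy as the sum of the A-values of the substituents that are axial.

Chair I (iodo axial, bromo axial, methoxy axial): E = 1.58 kcal/mol.
Chair II (iodo equatorial, bromo equatorial, methoxy equatorial): E = 0.00 kcal/mol.
Chair II is the more stable (lower-energy) conformer, and in that chair the iodo group is equatorial.

equatorial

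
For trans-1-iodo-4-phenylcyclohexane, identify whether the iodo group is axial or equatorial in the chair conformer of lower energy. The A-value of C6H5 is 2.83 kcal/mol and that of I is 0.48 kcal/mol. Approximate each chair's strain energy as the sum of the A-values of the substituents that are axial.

equatorial

C1 and C4 have opposite parity, so for the trans isomer the two substituents are e,e in one chair and a,a in the other.
Chair I (phenyl axial, iodo axial): E = 3.31 kcal/mol.
Chair II (phenyl equatorial, iodo equatorial): E = 0.00 kcal/mol.
Chair II is the more stable (lower-energy) conformer, and in that chair the iodo group is equatorial.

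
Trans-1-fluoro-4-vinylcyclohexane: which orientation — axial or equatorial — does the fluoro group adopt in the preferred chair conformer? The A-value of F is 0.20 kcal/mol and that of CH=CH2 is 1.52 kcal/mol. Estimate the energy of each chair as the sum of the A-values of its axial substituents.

C1 and C4 have opposite parity, so for the trans isomer the two substituents are e,e in one chair and a,a in the other.
Chair I (fluoro axial, vinyl axial): E = 1.72 kcal/mol.
Chair II (fluoro equatorial, vinyl equatorial): E = 0.00 kcal/mol.
Chair II is the more stable (lower-energy) conformer, and in that chair the fluoro group is equatorial.

equatorial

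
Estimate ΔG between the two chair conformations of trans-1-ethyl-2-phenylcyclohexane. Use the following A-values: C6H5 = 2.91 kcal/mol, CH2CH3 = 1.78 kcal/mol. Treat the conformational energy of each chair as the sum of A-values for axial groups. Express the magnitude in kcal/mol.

4.69 kcal/mol

C1 and C2 have opposite parity, so for the trans isomer the two substituents are e,e in one chair and a,a in the other.
Chair I (phenyl axial, ethyl axial): E = 4.69 kcal/mol.
Chair II (phenyl equatorial, ethyl equatorial): E = 0.00 kcal/mol.
ΔE = 4.69 − 0.00 = 4.69 kcal/mol; chair II is more stable.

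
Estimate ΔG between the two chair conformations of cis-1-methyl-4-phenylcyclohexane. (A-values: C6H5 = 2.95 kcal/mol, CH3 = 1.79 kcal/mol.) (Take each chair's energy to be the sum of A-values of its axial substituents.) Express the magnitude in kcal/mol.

1.16 kcal/mol

C1 and C4 have opposite parity, so for the cis isomer the two substituents are one axial and one equatorial in each chair.
Chair I (phenyl axial, methyl equatorial): E = 2.95 kcal/mol.
Chair II (phenyl equatorial, methyl axial): E = 1.79 kcal/mol.
ΔE = 2.95 − 1.79 = 1.16 kcal/mol; chair II is more stable.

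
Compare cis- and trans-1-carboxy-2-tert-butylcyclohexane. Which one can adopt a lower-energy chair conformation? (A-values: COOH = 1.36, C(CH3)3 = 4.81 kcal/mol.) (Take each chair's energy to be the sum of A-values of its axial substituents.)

trans

At 1,2 positions (parity opposite): cis → (a,e or e,a); trans → (e,e or a,a).
Best chair for cis: E = 1.36 kcal/mol; best chair for trans: E = 0.00 kcal/mol.
The trans isomer is lower by 1.36 kcal/mol.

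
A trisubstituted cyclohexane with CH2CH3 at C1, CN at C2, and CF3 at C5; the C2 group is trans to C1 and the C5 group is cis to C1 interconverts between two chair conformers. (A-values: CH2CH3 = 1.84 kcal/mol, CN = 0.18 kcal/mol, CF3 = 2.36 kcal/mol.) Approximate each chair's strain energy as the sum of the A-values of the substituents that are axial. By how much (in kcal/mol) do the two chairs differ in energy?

4.38 kcal/mol

Chair I (ethyl axial, cyano axial, trifluoromethyl axial): E = 4.38 kcal/mol.
Chair II (ethyl equatorial, cyano equatorial, trifluoromethyl equatorial): E = 0.00 kcal/mol.
ΔE = 4.38 − 0.00 = 4.38 kcal/mol; chair II is more stable.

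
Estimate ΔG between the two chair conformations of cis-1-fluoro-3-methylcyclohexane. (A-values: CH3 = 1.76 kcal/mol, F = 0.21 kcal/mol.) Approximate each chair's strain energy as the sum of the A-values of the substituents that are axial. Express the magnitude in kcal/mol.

C1 and C3 have the same parity, so for the cis isomer the two substituents are e,e in one chair and a,a in the other.
Chair I (methyl axial, fluoro axial): E = 1.97 kcal/mol.
Chair II (methyl equatorial, fluoro equatorial): E = 0.00 kcal/mol.
ΔE = 1.97 − 0.00 = 1.97 kcal/mol; chair II is more stable.

1.97 kcal/mol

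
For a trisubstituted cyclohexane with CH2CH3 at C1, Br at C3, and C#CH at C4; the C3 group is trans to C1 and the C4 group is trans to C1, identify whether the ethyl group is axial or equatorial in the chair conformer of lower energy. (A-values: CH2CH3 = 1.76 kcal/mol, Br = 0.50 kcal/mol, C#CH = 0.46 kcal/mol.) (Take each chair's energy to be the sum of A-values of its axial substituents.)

Chair I (ethyl axial, bromo equatorial, ethynyl axial): E = 2.22 kcal/mol.
Chair II (ethyl equatorial, bromo axial, ethynyl equatorial): E = 0.50 kcal/mol.
Chair II is the more stable (lower-energy) conformer, and in that chair the ethyl group is equatorial.

equatorial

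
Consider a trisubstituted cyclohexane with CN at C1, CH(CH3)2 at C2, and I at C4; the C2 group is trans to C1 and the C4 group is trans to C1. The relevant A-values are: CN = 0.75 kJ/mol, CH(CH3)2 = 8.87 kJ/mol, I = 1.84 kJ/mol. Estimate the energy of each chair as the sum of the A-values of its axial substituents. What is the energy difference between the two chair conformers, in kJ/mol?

11.46 kJ/mol

Chair I (cyano axial, isopropyl axial, iodo axial): E = 11.46 kJ/mol.
Chair II (cyano equatorial, isopropyl equatorial, iodo equatorial): E = 0.00 kJ/mol.
ΔE = 11.46 − 0.00 = 11.46 kJ/mol; chair II is more stable.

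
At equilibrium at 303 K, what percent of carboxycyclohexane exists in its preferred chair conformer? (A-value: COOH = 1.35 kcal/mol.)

90.4%

One chair has the carboxyl group axial (E = 1.35 kcal/mol) and the other has it equatorial (E = 0).
ΔG = 1.35 kcal/mol between the two chairs.
K = exp(ΔG/RT) with R = 1.987×10⁻³ kcal mol⁻¹ K⁻¹ and T = 303 K gives K ≈ 9.41.
Fraction in the lower-energy chair = K/(K+1) = 90.4%.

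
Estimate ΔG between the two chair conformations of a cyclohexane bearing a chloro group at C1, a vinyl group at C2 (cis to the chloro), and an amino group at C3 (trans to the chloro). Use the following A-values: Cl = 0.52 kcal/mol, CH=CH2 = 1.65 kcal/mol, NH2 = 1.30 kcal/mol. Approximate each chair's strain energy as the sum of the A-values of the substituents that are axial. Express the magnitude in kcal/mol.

Chair I (chloro axial, vinyl equatorial, amino equatorial): E = 0.52 kcal/mol.
Chair II (chloro equatorial, vinyl axial, amino axial): E = 2.95 kcal/mol.
ΔE = 2.95 − 0.52 = 2.43 kcal/mol; chair I is more stable.

2.43 kcal/mol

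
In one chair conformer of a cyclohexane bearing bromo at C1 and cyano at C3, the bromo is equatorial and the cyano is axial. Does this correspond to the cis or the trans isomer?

C1 and C3 have the same parity, so their axial bonds point in the same direction.
With same-parity carbons, two substituents on the same face are both axial or both equatorial; opposite faces give one of each.
Here the groups are equatorial/axial → opposite face → trans.

trans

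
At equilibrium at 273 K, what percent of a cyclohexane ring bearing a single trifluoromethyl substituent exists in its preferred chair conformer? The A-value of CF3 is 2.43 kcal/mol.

98.9%

One chair has the trifluoromethyl group axial (E = 2.43 kcal/mol) and the other has it equatorial (E = 0).
ΔG = 2.43 kcal/mol between the two chairs.
K = exp(ΔG/RT) with R = 1.987×10⁻³ kcal mol⁻¹ K⁻¹ and T = 273 K gives K ≈ 88.2.
Fraction in the lower-energy chair = K/(K+1) = 98.9%.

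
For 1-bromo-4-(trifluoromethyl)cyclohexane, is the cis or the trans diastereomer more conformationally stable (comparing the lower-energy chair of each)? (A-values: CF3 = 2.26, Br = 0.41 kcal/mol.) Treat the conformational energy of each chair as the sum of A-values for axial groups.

At 1,4 positions (parity opposite): cis → (a,e or e,a); trans → (e,e or a,a).
Best chair for cis: E = 0.41 kcal/mol; best chair for trans: E = 0.00 kcal/mol.
The trans isomer is lower by 0.41 kcal/mol.

trans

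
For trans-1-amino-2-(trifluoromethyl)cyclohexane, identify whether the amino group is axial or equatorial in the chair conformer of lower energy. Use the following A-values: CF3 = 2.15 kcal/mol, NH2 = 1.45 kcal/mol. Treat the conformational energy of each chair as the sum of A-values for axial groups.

C1 and C2 have opposite parity, so for the trans isomer the two substituents are e,e in one chair and a,a in the other.
Chair I (trifluoromethyl axial, amino axial): E = 3.60 kcal/mol.
Chair II (trifluoromethyl equatorial, amino equatorial): E = 0.00 kcal/mol.
Chair II is the more stable (lower-energy) conformer, and in that chair the amino group is equatorial.

equatorial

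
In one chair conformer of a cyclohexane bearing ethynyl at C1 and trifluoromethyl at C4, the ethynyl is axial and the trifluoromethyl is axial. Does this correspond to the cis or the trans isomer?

trans

C1 and C4 have opposite parity, so their axial bonds point in opposite directions.
With opposite-parity carbons, two substituents on the same face are one axial and one equatorial; opposite faces give both axial or both equatorial.
Here the groups are axial/axial → opposite face → trans.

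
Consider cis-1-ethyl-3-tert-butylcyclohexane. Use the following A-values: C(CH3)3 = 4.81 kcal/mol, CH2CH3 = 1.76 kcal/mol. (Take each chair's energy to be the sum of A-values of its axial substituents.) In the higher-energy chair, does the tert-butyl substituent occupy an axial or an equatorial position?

C1 and C3 have the same parity, so for the cis isomer the two substituents are e,e in one chair and a,a in the other.
Chair I (tert-butyl axial, ethyl axial): E = 6.57 kcal/mol.
Chair II (tert-butyl equatorial, ethyl equatorial): E = 0.00 kcal/mol.
Chair I is the less stable (higher-energy) conformer, and in that chair the tert-butyl group is axial.

axial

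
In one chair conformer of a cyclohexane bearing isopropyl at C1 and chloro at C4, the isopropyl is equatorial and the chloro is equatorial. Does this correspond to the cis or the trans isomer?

C1 and C4 have opposite parity, so their axial bonds point in opposite directions.
With opposite-parity carbons, two substituents on the same face are one axial and one equatorial; opposite faces give both axial or both equatorial.
Here the groups are equatorial/equatorial → opposite face → trans.

trans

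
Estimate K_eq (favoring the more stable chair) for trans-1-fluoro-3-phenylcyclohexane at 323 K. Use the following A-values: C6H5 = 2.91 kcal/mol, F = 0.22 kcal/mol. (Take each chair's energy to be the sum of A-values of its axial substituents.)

C1 and C3 have the same parity, so for the trans isomer the two substituents are one axial and one equatorial in each chair.
Chair I (phenyl axial, fluoro equatorial): E = 2.91 kcal/mol; chair II (phenyl equatorial, fluoro axial): E = 0.22 kcal/mol.
ΔG = 2.69 kcal/mol between the two chairs.
K = exp(ΔG/RT) with R = 1.987×10⁻³ kcal mol⁻¹ K⁻¹ and T = 323 K gives K ≈ 66.1.

K ≈ 66.1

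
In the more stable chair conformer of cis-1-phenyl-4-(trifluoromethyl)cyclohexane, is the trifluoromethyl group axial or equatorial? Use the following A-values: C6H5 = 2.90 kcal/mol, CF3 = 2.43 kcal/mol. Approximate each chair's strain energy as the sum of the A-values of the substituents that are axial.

C1 and C4 have opposite parity, so for the cis isomer the two substituents are one axial and one equatorial in each chair.
Chair I (phenyl axial, trifluoromethyl equatorial): E = 2.90 kcal/mol.
Chair II (phenyl equatorial, trifluoromethyl axial): E = 2.43 kcal/mol.
Chair II is the more stable (lower-energy) conformer, and in that chair the trifluoromethyl group is axial.

axial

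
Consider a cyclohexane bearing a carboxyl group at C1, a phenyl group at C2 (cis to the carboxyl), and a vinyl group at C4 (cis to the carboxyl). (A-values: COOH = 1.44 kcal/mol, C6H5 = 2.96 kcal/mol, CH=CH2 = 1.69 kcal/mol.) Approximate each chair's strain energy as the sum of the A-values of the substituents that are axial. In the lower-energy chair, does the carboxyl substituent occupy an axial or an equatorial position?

axial

Chair I (carboxyl axial, phenyl equatorial, vinyl equatorial): E = 1.44 kcal/mol.
Chair II (carboxyl equatorial, phenyl axial, vinyl axial): E = 4.65 kcal/mol.
Chair I is the more stable (lower-energy) conformer, and in that chair the carboxyl group is axial.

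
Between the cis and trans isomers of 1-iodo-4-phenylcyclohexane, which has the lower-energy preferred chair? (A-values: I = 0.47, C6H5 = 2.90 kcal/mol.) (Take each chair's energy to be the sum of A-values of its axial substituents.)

At 1,4 positions (parity opposite): cis → (a,e or e,a); trans → (e,e or a,a).
Best chair for cis: E = 0.47 kcal/mol; best chair for trans: E = 0.00 kcal/mol.
The trans isomer is lower by 0.47 kcal/mol.

trans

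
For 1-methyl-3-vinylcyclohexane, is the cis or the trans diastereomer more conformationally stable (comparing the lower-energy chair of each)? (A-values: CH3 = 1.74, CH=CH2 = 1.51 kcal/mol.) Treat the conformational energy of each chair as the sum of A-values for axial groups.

cis

At 1,3 positions (parity same): cis → (e,e or a,a); trans → (a,e or e,a).
Best chair for cis: E = 0.00 kcal/mol; best chair for trans: E = 1.51 kcal/mol.
The cis isomer is lower by 1.51 kcal/mol.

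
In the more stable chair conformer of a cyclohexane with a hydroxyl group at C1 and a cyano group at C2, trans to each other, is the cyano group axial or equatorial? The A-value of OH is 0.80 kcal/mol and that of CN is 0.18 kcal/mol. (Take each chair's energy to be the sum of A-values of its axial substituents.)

C1 and C2 have opposite parity, so for the trans isomer the two substituents are e,e in one chair and a,a in the other.
Chair I (hydroxyl axial, cyano axial): E = 0.98 kcal/mol.
Chair II (hydroxyl equatorial, cyano equatorial): E = 0.00 kcal/mol.
Chair II is the more stable (lower-energy) conformer, and in that chair the cyano group is equatorial.

equatorial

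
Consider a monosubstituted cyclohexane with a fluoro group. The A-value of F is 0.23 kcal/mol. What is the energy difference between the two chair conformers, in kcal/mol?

A monosubstituted cyclohexane has one chair with the fluoro group axial (E = A = 0.23 kcal/mol) and one with it equatorial (E = 0).
ΔE = 0.23 − 0 = 0.23 kcal/mol.

0.23 kcal/mol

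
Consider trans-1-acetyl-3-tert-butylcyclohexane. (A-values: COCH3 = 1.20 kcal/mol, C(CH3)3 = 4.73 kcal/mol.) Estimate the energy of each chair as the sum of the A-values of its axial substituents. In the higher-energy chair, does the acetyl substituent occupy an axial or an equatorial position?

equatorial

C1 and C3 have the same parity, so for the trans isomer the two substituents are one axial and one equatorial in each chair.
Chair I (acetyl axial, tert-butyl equatorial): E = 1.20 kcal/mol.
Chair II (acetyl equatorial, tert-butyl axial): E = 4.73 kcal/mol.
Chair II is the less stable (higher-energy) conformer, and in that chair the acetyl group is equatorial.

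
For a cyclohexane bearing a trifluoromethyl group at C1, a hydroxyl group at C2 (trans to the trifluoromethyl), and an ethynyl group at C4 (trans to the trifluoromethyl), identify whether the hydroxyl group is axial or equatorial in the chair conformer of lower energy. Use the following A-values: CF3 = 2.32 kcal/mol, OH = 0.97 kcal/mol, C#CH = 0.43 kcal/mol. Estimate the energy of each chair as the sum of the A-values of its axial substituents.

equatorial

Chair I (trifluoromethyl axial, hydroxyl axial, ethynyl axial): E = 3.72 kcal/mol.
Chair II (trifluoromethyl equatorial, hydroxyl equatorial, ethynyl equatorial): E = 0.00 kcal/mol.
Chair II is the more stable (lower-energy) conformer, and in that chair the hydroxyl group is equatorial.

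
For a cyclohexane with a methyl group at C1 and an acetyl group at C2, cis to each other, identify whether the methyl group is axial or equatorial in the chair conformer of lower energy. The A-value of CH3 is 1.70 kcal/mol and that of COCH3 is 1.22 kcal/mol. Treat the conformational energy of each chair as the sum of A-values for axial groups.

equatorial

C1 and C2 have opposite parity, so for the cis isomer the two substituents are one axial and one equatorial in each chair.
Chair I (methyl axial, acetyl equatorial): E = 1.70 kcal/mol.
Chair II (methyl equatorial, acetyl axial): E = 1.22 kcal/mol.
Chair II is the more stable (lower-energy) conformer, and in that chair the methyl group is equatorial.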